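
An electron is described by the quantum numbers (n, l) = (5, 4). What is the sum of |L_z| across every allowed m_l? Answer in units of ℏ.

Σ|L_z| = 20 ℏ

m_l runs from −4 to 4, i.e. {-4, -3, -2, -1, 0, 1, 2, 3, 4}.
Σ|m_l| = 2·4(4+1)/2 = 20.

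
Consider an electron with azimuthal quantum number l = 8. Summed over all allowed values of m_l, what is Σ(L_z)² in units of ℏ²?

Σ(L_z)² = 408 ℏ²

m_l ∈ {-8, -7, -6, -5, -4, -3, -2, -1, 0, 1, 2, 3, 4, 5, 6, 7, 8}.
Summing m² from −8 to 8: Σ m_l² = 408.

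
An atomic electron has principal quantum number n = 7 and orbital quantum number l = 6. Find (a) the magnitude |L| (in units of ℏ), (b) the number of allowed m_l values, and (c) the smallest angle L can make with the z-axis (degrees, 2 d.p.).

|L| = ℏ√(6·7) = √42 ℏ ≈ 6.481ℏ.
There are 2l+1 = 13 values of m_l.
cos θ_min = 6/√42, so θ_min ≈ 22.21°.

|L| = √42 ℏ ≈ 6.481ℏ; 13 values; θ_min ≈ 22.21°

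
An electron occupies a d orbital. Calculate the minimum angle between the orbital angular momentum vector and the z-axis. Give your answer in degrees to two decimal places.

For a d orbital, l = 2.
|L| = √(l(l+1)) ℏ = √6 ℏ.
The smallest angle corresponds to the largest L_z, i.e. m_l = l = 2, giving L_z = 2ℏ.
cos θ_min = 2/√6, so θ_min ≈ 35.26°.

θ_min ≈ 35.26°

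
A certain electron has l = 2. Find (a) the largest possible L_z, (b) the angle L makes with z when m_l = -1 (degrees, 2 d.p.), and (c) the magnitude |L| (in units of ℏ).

L_z,max = lℏ = 2ℏ.
For m_l = -1: cos θ = -1/√6, θ ≈ 114.09°.
|L| = ℏ√(2·3) = √6 ℏ ≈ 2.449ℏ.

L_z,max = 2ℏ; θ(m_l=-1) ≈ 114.09°; |L| = √6 ℏ ≈ 2.449ℏ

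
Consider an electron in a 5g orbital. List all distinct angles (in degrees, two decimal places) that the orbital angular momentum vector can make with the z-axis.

5g means n = 5, l = 4.
|L|² = l(l+1)ℏ² = 20ℏ², so |L| = 2√5 ℏ.
cos θ = m_l/√20 for each m_l ∈ {-4, -3, -2, -1, 0, 1, 2, 3, 4}.

θ ∈ {26.57°, 47.87°, 63.43°, 77.08°, 90.00°, 102.92°, 116.57°, 132.13°, 153.43°}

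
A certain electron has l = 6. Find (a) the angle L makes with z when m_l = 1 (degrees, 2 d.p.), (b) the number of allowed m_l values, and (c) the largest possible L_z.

For m_l = 1: cos θ = 1/√42, θ ≈ 81.12°.
There are 2l+1 = 13 values of m_l.
L_z,max = lℏ = 6ℏ.

θ(m_l=1) ≈ 81.12°; 13 values; L_z,max = 6ℏ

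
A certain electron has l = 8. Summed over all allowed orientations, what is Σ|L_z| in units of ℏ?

m_l ∈ {-8, -7, -6, -5, -4, -3, -2, -1, 0, 1, 2, 3, 4, 5, 6, 7, 8}.
Σ|m_l| = l(l+1) = 72.

Σ|L_z| = 72 ℏ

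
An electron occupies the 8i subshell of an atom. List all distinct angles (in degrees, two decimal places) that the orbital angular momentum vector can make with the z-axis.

θ ∈ {22.21°, 39.51°, 51.89°, 62.42°, 72.02°, 81.12°, 90.00°, 98.88°, 107.98°, 117.58°, 128.11°, 140.49°, 157.79°}

For 8i, l = 6.
|L| = ℏ√(l(l+1)) = √42 ℏ.
cos θ = m_l/√42 for each m_l ∈ {-6, -5, -4, -3, -2, -1, 0, 1, 2, 3, 4, 5, 6}.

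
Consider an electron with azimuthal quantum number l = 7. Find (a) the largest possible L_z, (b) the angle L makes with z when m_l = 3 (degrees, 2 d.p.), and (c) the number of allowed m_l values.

L_z,max = 7ℏ; θ(m_l=3) ≈ 66.37°; 15 values

L_z,max = lℏ = 7ℏ.
For m_l = 3: cos θ = 3/√56, θ ≈ 66.37°.
There are 2l+1 = 15 values of m_l.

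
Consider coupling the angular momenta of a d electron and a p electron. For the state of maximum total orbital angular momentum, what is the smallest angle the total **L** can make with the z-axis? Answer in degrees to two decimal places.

Angular momentum addition gives L = |l₁ − l₂|, …, l₁ + l₂.
So L can be 1, 2, 3.
The maximum is L = 3, with |L_tot| = ℏ√(3·4) = 2√3 ℏ.
The minimum angle with z is arccos(3/√12) ≈ 30.00°.

θ_min ≈ 30.00°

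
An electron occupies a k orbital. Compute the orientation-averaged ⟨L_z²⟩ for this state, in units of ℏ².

⟨L_z²⟩ = 18.67 ℏ²

A k state has l = 7.
m_l runs from −7 to 7, i.e. {-7, -6, -5, -4, -3, -2, -1, 0, 1, 2, 3, 4, 5, 6, 7}.
⟨L_z²⟩ = ℏ²·l(l+1)/3 = 18.67ℏ².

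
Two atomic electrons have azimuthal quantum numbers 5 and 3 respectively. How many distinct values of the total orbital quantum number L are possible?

By the triangle rule, |l₁ − l₂| ≤ L ≤ l₁ + l₂.
So L can be 2, 3, 4, 5, 6, 7, 8.
That is 7 values.

7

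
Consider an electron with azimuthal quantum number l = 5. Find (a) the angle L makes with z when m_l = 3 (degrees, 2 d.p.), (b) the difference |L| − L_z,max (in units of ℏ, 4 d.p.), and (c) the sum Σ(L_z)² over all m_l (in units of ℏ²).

For m_l = 3: cos θ = 3/√30, θ ≈ 56.79°.
|L| − L_z,max = (√30 − 5)ℏ ≈ 0.4772ℏ.
Σ m_l² = 110, so Σ(L_z)² = 110 ℏ².

θ(m_l=3) ≈ 56.79°; |L|−L_z,max ≈ 0.4772ℏ; Σ(L_z)² = 110 ℏ²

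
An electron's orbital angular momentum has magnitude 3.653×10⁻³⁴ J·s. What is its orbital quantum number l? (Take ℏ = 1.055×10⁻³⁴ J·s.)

l = 3

|L|/ℏ = (3.653×10⁻³⁴)/(1.055×10⁻³⁴) ≈ 3.463.
Set l(l+1) = 11.99; the integer solution is l = 3.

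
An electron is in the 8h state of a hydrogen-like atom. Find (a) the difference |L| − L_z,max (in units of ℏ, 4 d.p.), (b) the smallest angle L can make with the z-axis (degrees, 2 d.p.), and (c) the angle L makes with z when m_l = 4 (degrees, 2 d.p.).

For 8h, l = 5.
|L| − L_z,max = (√30 − 5)ℏ ≈ 0.4772ℏ.
cos θ_min = 5/√30, so θ_min ≈ 24.09°.
For m_l = 4: cos θ = 4/√30, θ ≈ 43.09°.

|L|−L_z,max ≈ 0.4772ℏ; θ_min ≈ 24.09°; θ(m_l=4) ≈ 43.09°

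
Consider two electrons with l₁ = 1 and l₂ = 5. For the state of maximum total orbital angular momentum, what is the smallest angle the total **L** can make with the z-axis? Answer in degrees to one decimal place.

θ_min ≈ 22.2°

Angular momentum addition gives L = |l₁ − l₂|, …, l₁ + l₂.
L ∈ {4, 5, 6}.
The maximum is L = 6, with |L_tot| = ℏ√(6·7) = √42 ℏ.
The minimum angle with z is arccos(6/√42) ≈ 22.2°.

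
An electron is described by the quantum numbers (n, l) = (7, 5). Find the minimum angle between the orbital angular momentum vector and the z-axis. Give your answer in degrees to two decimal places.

|L| = √(l(l+1)) ℏ = √30 ℏ.
The smallest angle corresponds to the largest L_z, i.e. m_l = l = 5, giving L_z = 5ℏ.
cos θ_min = 5/√30, so θ_min ≈ 24.09°.

θ_min ≈ 24.09°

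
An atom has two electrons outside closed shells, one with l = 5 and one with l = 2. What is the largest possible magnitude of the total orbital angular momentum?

|L_tot|_max = 2√14 ℏ ≈ 7.483ℏ

The total orbital quantum number L ranges from |l₁ − l₂| to l₁ + l₂ in integer steps.
So L can be 3, 4, 5, 6, 7.
The largest magnitude corresponds to L = 7: |L_tot| = ℏ√(7·8) = 2√14 ℏ.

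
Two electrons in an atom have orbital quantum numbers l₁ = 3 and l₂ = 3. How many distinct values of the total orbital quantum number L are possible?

7

L runs from |3 − 3| = 0 to 3 + 3 = 6.
So L can be 0, 1, 2, 3, 4, 5, 6.
That is 7 values.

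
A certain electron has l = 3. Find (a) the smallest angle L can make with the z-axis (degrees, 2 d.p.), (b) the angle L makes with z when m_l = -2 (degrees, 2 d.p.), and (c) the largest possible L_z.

θ_min ≈ 30.00°; θ(m_l=-2) ≈ 125.26°; L_z,max = 3ℏ

cos θ_min = 3/√12, so θ_min ≈ 30.00°.
For m_l = -2: cos θ = -2/√12, θ ≈ 125.26°.
L_z,max = lℏ = 3ℏ.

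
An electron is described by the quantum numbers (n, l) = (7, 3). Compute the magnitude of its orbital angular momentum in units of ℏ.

|L| = 2√3 ℏ ≈ 3.464ℏ

|L| = ℏ√(l(l+1)) = ℏ√(3·4) = 2√3 ℏ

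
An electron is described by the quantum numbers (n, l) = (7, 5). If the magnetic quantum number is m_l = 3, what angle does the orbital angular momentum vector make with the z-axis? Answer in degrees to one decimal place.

|L| = ℏ√(l(l+1)) = √30 ℏ.
L_z = m_l ℏ = 3ℏ.
cos θ = L_z/|L| = 3/√30, so θ ≈ 56.8°.

θ ≈ 56.8°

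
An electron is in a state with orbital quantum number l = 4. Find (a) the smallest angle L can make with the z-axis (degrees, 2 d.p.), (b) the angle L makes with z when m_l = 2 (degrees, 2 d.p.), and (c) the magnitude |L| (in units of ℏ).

cos θ_min = 4/√20, so θ_min ≈ 26.57°.
For m_l = 2: cos θ = 2/√20, θ ≈ 63.43°.
|L| = ℏ√(4·5) = 2√5 ℏ ≈ 4.472ℏ.

θ_min ≈ 26.57°; θ(m_l=2) ≈ 63.43°; |L| = 2√5 ℏ ≈ 4.472ℏ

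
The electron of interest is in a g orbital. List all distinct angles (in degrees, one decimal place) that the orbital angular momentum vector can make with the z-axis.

For a g orbital, l = 4.
|L| = ℏ√(l(l+1)) = 2√5 ℏ.
cos θ = m_l/√20 for each m_l ∈ {-4, -3, -2, -1, 0, 1, 2, 3, 4}.

θ ∈ {26.6°, 47.9°, 63.4°, 77.1°, 90.0°, 102.9°, 116.6°, 132.1°, 153.4°}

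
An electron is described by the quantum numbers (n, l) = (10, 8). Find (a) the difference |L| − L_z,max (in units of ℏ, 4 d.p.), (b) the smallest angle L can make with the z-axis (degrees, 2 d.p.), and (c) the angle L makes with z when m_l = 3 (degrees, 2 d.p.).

|L|−L_z,max ≈ 0.4853ℏ; θ_min ≈ 19.47°; θ(m_l=3) ≈ 69.30°

|L| − L_z,max = (6√2 − 8)ℏ ≈ 0.4853ℏ.
cos θ_min = 8/√72, so θ_min ≈ 19.47°.
For m_l = 3: cos θ = 3/√72, θ ≈ 69.30°.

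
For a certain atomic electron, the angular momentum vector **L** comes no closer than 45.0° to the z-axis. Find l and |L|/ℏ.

cos²θ_min = l/(l+1) = 0.5000.
Thus l = 0.5000/(1 − 0.5000) ≈ 1.
Then |L| = ℏ√(1·2) = √2 ℏ.

l = 1, |L| = √2 ℏ ≈ 1.414ℏ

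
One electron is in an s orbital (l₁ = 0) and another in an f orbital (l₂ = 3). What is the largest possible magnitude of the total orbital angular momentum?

|L_tot|_max = 2√3 ℏ ≈ 3.464ℏ

L runs from |0 − 3| = 3 to 0 + 3 = 3.
Allowed values: L = 3.
The largest magnitude corresponds to L = 3: |L_tot| = ℏ√(3·4) = 2√3 ℏ.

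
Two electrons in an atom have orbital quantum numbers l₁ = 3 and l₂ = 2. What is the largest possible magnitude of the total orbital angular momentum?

|L_tot|_max = √30 ℏ ≈ 5.477ℏ

By the triangle rule, |l₁ − l₂| ≤ L ≤ l₁ + l₂.
L ∈ {1, 2, 3, 4, 5}.
The largest magnitude corresponds to L = 5: |L_tot| = ℏ√(5·6) = √30 ℏ.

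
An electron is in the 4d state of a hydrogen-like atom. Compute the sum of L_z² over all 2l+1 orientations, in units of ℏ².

Σ(L_z)² = 10 ℏ²

The 4d subshell has l = 2.
The allowed m_l values are -2, -1, 0, 1, 2.
Σ m_l² = l(l+1)(2l+1)/3 = 2·3·5/3 = 10.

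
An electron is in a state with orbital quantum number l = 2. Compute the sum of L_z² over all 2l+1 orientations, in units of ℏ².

Σ(L_z)² = 10 ℏ²

m_l runs from −2 to 2, i.e. {-2, -1, 0, 1, 2}.
Summing m² from −2 to 2: Σ m_l² = 10.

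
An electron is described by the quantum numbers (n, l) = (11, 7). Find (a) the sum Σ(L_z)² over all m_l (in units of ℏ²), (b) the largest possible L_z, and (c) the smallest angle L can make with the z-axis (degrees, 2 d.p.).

Σ(L_z)² = 280 ℏ²; L_z,max = 7ℏ; θ_min ≈ 20.70°

Σ m_l² = 280, so Σ(L_z)² = 280 ℏ².
L_z,max = lℏ = 7ℏ.
cos θ_min = 7/√56, so θ_min ≈ 20.70°.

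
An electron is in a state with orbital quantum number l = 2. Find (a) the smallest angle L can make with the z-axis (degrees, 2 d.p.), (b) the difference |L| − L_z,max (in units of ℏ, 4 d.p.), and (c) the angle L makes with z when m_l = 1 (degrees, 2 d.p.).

θ_min ≈ 35.26°; |L|−L_z,max ≈ 0.4495ℏ; θ(m_l=1) ≈ 65.91°

cos θ_min = 2/√6, so θ_min ≈ 35.26°.
|L| − L_z,max = (√6 − 2)ℏ ≈ 0.4495ℏ.
For m_l = 1: cos θ = 1/√6, θ ≈ 65.91°.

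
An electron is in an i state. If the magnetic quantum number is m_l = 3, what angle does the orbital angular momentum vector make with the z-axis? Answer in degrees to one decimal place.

θ ≈ 62.4°

For an i orbital, l = 6.
|L| = √(l(l+1)) ℏ = √42 ℏ.
L_z = m_l ℏ = 3ℏ.
cos θ = L_z/|L| = 3/√42, so θ ≈ 62.4°.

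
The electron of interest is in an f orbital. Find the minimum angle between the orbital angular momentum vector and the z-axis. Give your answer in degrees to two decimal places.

F corresponds to l = 3.
|L|² = l(l+1)ℏ² = 12ℏ², so |L| = 2√3 ℏ.
The smallest angle corresponds to the largest L_z, i.e. m_l = l = 3, giving L_z = 3ℏ.
cos θ_min = 3/√12, so θ_min ≈ 30.00°.

θ_min ≈ 30.00°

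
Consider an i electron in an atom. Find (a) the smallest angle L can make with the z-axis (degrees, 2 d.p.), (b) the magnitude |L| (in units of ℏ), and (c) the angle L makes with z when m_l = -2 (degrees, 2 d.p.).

An i state has l = 6.
cos θ_min = 6/√42, so θ_min ≈ 22.21°.
|L| = ℏ√(6·7) = √42 ℏ ≈ 6.481ℏ.
For m_l = -2: cos θ = -2/√42, θ ≈ 107.98°.

θ_min ≈ 22.21°; |L| = √42 ℏ ≈ 6.481ℏ; θ(m_l=-2) ≈ 107.98°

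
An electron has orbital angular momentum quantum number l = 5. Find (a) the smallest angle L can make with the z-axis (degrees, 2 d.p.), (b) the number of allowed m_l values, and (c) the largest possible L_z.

θ_min ≈ 24.09°; 11 values; L_z,max = 5ℏ

cos θ_min = 5/√30, so θ_min ≈ 24.09°.
There are 2l+1 = 11 values of m_l.
L_z,max = lℏ = 5ℏ.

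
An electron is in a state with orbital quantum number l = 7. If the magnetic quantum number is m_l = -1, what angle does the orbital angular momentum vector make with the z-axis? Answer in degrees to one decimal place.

|L| = ℏ√(l(l+1)) = 2√14 ℏ.
L_z = m_l ℏ = −1ℏ.
cos θ = L_z/|L| = -1/√56, so θ ≈ 97.7°.

θ ≈ 97.7°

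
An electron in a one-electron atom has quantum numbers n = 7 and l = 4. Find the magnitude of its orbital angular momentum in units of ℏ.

|L| = 2√5 ℏ ≈ 4.472ℏ

|L| = ℏ√(l(l+1)) = ℏ√(4·5) = 2√5 ℏ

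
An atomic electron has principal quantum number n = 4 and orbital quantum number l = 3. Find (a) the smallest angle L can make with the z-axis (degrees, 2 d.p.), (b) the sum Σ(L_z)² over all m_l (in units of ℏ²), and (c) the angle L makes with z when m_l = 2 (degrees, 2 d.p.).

θ_min ≈ 30.00°; Σ(L_z)² = 28 ℏ²; θ(m_l=2) ≈ 54.74°

cos θ_min = 3/√12, so θ_min ≈ 30.00°.
Σ m_l² = 28, so Σ(L_z)² = 28 ℏ².
For m_l = 2: cos θ = 2/√12, θ ≈ 54.74°.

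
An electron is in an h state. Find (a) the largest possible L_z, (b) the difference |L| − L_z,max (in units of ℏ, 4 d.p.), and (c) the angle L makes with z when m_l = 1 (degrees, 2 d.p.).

For an h orbital, l = 5.
L_z,max = lℏ = 5ℏ.
|L| − L_z,max = (√30 − 5)ℏ ≈ 0.4772ℏ.
For m_l = 1: cos θ = 1/√30, θ ≈ 79.48°.

L_z,max = 5ℏ; |L|−L_z,max ≈ 0.4772ℏ; θ(m_l=1) ≈ 79.48°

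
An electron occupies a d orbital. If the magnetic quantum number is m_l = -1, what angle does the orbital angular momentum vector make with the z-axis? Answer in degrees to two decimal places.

θ ≈ 114.09°

A d state has l = 2.
|L| = √(l(l+1)) ℏ = √6 ℏ.
L_z = m_l ℏ = −1ℏ.
cos θ = L_z/|L| = -1/√6, so θ ≈ 114.09°.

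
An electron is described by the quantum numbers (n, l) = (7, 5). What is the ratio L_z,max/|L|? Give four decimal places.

L_z,max/|L| = 0.9129

|L| = √30 ℏ ≈ 5.4772ℏ, while L_z,max = lℏ = 5ℏ.
L_z,max/|L| = 5/√30 = 0.9129.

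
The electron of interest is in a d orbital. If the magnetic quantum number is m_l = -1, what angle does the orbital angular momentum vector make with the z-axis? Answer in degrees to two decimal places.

θ ≈ 114.09°

The letter d corresponds to l = 2.
|L| = ℏ√(l(l+1)) = √6 ℏ.
L_z = m_l ℏ = −1ℏ.
cos θ = L_z/|L| = -1/√6, so θ ≈ 114.09°.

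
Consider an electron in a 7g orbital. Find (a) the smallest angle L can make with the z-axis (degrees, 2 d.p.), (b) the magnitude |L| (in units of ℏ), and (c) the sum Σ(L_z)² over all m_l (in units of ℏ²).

θ_min ≈ 26.57°; |L| = 2√5 ℏ ≈ 4.472ℏ; Σ(L_z)² = 60 ℏ²

The 7g subshell has l = 4.
cos θ_min = 4/√20, so θ_min ≈ 26.57°.
|L| = ℏ√(4·5) = 2√5 ℏ ≈ 4.472ℏ.
Σ m_l² = 60, so Σ(L_z)² = 60 ℏ².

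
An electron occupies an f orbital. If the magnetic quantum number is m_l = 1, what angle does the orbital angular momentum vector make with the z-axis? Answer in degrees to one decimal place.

For an f orbital, l = 3.
|L| = √(l(l+1)) ℏ = 2√3 ℏ.
L_z = m_l ℏ = 1ℏ.
cos θ = L_z/|L| = 1/√12, so θ ≈ 73.2°.

θ ≈ 73.2°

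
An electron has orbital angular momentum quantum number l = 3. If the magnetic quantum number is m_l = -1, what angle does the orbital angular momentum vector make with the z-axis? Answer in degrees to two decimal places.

θ ≈ 106.78°

|L| = √(l(l+1)) ℏ = 2√3 ℏ.
L_z = m_l ℏ = −1ℏ.
cos θ = L_z/|L| = -1/√12, so θ ≈ 106.78°.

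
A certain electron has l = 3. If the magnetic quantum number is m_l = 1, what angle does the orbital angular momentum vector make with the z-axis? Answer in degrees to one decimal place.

θ ≈ 73.2°

|L|² = l(l+1)ℏ² = 12ℏ², so |L| = 2√3 ℏ.
L_z = m_l ℏ = 1ℏ.
cos θ = L_z/|L| = 1/√12, so θ ≈ 73.2°.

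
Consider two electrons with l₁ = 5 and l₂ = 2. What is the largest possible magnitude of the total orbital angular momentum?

Angular momentum addition gives L = |l₁ − l₂|, …, l₁ + l₂.
So L can be 3, 4, 5, 6, 7.
The largest magnitude corresponds to L = 7: |L_tot| = ℏ√(7·8) = 2√14 ℏ.

|L_tot|_max = 2√14 ℏ ≈ 7.483ℏ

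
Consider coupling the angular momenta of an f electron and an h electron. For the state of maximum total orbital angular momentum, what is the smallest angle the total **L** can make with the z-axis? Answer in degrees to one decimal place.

θ_min ≈ 19.5°

L runs from |3 − 5| = 2 to 3 + 5 = 8.
L ∈ {2, 3, 4, 5, 6, 7, 8}.
The maximum is L = 8, with |L_tot| = ℏ√(8·9) = 6√2 ℏ.
The minimum angle with z is arccos(8/√72) ≈ 19.5°.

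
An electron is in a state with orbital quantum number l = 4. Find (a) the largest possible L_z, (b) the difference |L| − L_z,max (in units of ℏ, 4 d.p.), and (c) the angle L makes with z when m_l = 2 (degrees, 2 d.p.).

L_z,max = lℏ = 4ℏ.
|L| − L_z,max = (2√5 − 4)ℏ ≈ 0.4721ℏ.
For m_l = 2: cos θ = 2/√20, θ ≈ 63.43°.

L_z,max = 4ℏ; |L|−L_z,max ≈ 0.4721ℏ; θ(m_l=2) ≈ 63.43°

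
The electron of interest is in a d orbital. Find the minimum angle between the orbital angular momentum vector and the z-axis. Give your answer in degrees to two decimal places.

θ_min ≈ 35.26°

For a d orbital, l = 2.
|L|² = l(l+1)ℏ² = 6ℏ², so |L| = √6 ℏ.
The smallest angle corresponds to the largest L_z, i.e. m_l = l = 2, giving L_z = 2ℏ.
cos θ_min = 2/√6, so θ_min ≈ 35.26°.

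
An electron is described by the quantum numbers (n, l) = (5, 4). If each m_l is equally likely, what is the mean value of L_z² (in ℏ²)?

m_l ∈ {-4, -3, -2, -1, 0, 1, 2, 3, 4}.
⟨L_z²⟩ = ℏ²·(Σ m_l²)/(2l+1) = ℏ²·60/9 = 6.667ℏ².

⟨L_z²⟩ = 6.667 ℏ²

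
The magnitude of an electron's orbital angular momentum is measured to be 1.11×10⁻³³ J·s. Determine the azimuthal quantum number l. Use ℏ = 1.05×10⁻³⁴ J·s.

In units of ℏ, |L| ≈ 10.571.
Set l(l+1) = 111.76; the integer solution is l = 10.

l = 10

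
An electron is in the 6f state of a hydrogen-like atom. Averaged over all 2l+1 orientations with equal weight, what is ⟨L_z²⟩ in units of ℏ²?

The 6f subshell has l = 3.
m_l runs from −3 to 3, i.e. {-3, -2, -1, 0, 1, 2, 3}.
⟨L_z²⟩ = ℏ²·l(l+1)/3 = 4ℏ².

⟨L_z²⟩ = 4 ℏ²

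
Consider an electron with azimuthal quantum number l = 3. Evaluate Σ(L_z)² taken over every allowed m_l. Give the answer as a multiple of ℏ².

Σ(L_z)² = 28 ℏ²

m_l runs from −3 to 3, i.e. {-3, -2, -1, 0, 1, 2, 3}.
Summing m² from −3 to 3: Σ m_l² = 28.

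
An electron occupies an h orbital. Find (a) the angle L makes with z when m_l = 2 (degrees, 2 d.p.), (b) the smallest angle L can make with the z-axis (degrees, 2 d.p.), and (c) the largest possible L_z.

For an h orbital, l = 5.
For m_l = 2: cos θ = 2/√30, θ ≈ 68.58°.
cos θ_min = 5/√30, so θ_min ≈ 24.09°.
L_z,max = lℏ = 5ℏ.

θ(m_l=2) ≈ 68.58°; θ_min ≈ 24.09°; L_z,max = 5ℏ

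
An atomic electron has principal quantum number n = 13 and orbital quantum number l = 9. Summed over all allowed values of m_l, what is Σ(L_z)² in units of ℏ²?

The allowed m_l values are -9, -8, -7, -6, -5, -4, -3, -2, -1, 0, 1, 2, 3, 4, 5, 6, 7, 8, 9.
Summing m² from −9 to 9: Σ m_l² = 570.

Σ(L_z)² = 570 ℏ²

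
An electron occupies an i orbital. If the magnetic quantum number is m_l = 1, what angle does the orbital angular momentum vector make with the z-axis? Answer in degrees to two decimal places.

The letter i corresponds to l = 6.
|L|² = l(l+1)ℏ² = 42ℏ², so |L| = √42 ℏ.
L_z = m_l ℏ = 1ℏ.
cos θ = L_z/|L| = 1/√42, so θ ≈ 81.12°.

θ ≈ 81.12°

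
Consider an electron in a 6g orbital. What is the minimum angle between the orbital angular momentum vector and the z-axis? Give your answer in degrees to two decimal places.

θ_min ≈ 26.57°

The 6g subshell has l = 4.
|L|² = l(l+1)ℏ² = 20ℏ², so |L| = 2√5 ℏ.
The smallest angle corresponds to the largest L_z, i.e. m_l = l = 4, giving L_z = 4ℏ.
cos θ_min = 4/√20, so θ_min ≈ 26.57°.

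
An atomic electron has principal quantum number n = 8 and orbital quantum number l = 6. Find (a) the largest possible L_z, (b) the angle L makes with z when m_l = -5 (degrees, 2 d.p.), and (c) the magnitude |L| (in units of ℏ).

L_z,max = lℏ = 6ℏ.
For m_l = -5: cos θ = -5/√42, θ ≈ 140.49°.
|L| = ℏ√(6·7) = √42 ℏ ≈ 6.481ℏ.

L_z,max = 6ℏ; θ(m_l=-5) ≈ 140.49°; |L| = √42 ℏ ≈ 6.481ℏ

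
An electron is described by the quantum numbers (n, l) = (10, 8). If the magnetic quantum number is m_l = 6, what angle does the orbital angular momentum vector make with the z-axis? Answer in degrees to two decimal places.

|L| = √(l(l+1)) ℏ = 6√2 ℏ.
L_z = m_l ℏ = 6ℏ.
cos θ = L_z/|L| = 6/√72, so θ ≈ 45.00°.

θ ≈ 45.00°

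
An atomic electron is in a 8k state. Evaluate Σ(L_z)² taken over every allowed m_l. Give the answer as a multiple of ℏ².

Σ(L_z)² = 280 ℏ²

8k means n = 8, l = 7.
The allowed m_l values are -7, -6, -5, -4, -3, -2, -1, 0, 1, 2, 3, 4, 5, 6, 7.
Summing m² from −7 to 7: Σ m_l² = 280.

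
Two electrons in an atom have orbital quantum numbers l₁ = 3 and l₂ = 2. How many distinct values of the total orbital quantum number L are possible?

5

L runs from |3 − 2| = 1 to 3 + 2 = 5.
L ∈ {1, 2, 3, 4, 5}.
That is 5 values.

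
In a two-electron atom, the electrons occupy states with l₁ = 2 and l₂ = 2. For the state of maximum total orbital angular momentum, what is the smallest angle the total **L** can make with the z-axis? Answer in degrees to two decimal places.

θ_min ≈ 26.57°

Angular momentum addition gives L = |l₁ − l₂|, …, l₁ + l₂.
So L can be 0, 1, 2, 3, 4.
The maximum is L = 4, with |L_tot| = ℏ√(4·5) = 2√5 ℏ.
The minimum angle with z is arccos(4/√20) ≈ 26.57°.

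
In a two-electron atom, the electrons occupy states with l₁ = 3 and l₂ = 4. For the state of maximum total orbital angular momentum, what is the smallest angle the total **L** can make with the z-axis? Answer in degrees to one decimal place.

By the triangle rule, |l₁ − l₂| ≤ L ≤ l₁ + l₂.
L ∈ {1, 2, 3, 4, 5, 6, 7}.
The maximum is L = 7, with |L_tot| = ℏ√(7·8) = 2√14 ℏ.
The minimum angle with z is arccos(7/√56) ≈ 20.7°.

θ_min ≈ 20.7°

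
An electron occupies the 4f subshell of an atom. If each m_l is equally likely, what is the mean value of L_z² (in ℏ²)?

The 4f subshell has l = 3.
The allowed m_l values are -3, -2, -1, 0, 1, 2, 3.
⟨L_z²⟩ = ℏ²·(Σ m_l²)/(2l+1) = ℏ²·28/7 = 4ℏ².

⟨L_z²⟩ = 4 ℏ²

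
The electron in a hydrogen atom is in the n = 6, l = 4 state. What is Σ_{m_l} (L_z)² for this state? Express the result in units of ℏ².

m_l ∈ {-4, -3, -2, -1, 0, 1, 2, 3, 4}.
Σ m_l² = 2·(1 + 4 + 9 + 16) = 60.

Σ(L_z)² = 60 ℏ²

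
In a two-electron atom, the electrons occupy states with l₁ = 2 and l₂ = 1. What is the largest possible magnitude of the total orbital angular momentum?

|L_tot|_max = 2√3 ℏ ≈ 3.464ℏ

The total orbital quantum number L ranges from |l₁ − l₂| to l₁ + l₂ in integer steps.
Allowed values: L = 1, 2, 3.
The largest magnitude corresponds to L = 3: |L_tot| = ℏ√(3·4) = 2√3 ℏ.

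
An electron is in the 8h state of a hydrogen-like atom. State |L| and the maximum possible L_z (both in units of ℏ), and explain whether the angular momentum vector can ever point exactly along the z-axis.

No: L_z,max = 5ℏ < |L| = √30 ℏ ≈ 5.477ℏ

For 8h, l = 5.
|L| = √30 ℏ ≈ 5.4772ℏ, while L_z,max = lℏ = 5ℏ.
Since |L| > L_z,max, the vector can never point exactly along z; the closest it comes is θ_min = arccos(5/√30) ≈ 24.1°.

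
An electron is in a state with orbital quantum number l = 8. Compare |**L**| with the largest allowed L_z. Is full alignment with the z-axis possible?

No: L_z,max = 8ℏ < |L| = 6√2 ℏ ≈ 8.485ℏ

|L| = 6√2 ℏ ≈ 8.4853ℏ, while L_z,max = lℏ = 8ℏ.
Since |L| > L_z,max, the vector can never point exactly along z; the closest it comes is θ_min = arccos(8/√72) ≈ 19.5°.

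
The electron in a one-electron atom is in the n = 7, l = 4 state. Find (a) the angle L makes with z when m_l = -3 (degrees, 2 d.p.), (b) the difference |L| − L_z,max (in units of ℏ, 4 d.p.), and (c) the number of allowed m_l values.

θ(m_l=-3) ≈ 132.13°; |L|−L_z,max ≈ 0.4721ℏ; 9 values

For m_l = -3: cos θ = -3/√20, θ ≈ 132.13°.
|L| − L_z,max = (2√5 − 4)ℏ ≈ 0.4721ℏ.
There are 2l+1 = 9 values of m_l.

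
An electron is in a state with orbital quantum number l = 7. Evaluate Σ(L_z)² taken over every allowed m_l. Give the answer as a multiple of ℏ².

The allowed m_l values are -7, -6, -5, -4, -3, -2, -1, 0, 1, 2, 3, 4, 5, 6, 7.
Summing m² from −7 to 7: Σ m_l² = 280.

Σ(L_z)² = 280 ℏ²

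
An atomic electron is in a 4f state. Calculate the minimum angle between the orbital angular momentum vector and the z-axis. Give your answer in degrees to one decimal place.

4f means n = 4, l = 3.
|L| = √(l(l+1)) ℏ = 2√3 ℏ.
The smallest angle corresponds to the largest L_z, i.e. m_l = l = 3, giving L_z = 3ℏ.
cos θ_min = 3/√12, so θ_min ≈ 30.0°.

θ_min ≈ 30.0°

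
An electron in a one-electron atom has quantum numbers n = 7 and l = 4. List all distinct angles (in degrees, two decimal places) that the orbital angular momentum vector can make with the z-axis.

|L| = ℏ√(l(l+1)) = 2√5 ℏ.
cos θ = m_l/√20 for each m_l ∈ {-4, -3, -2, -1, 0, 1, 2, 3, 4}.

θ ∈ {26.57°, 47.87°, 63.43°, 77.08°, 90.00°, 102.92°, 116.57°, 132.13°, 153.43°}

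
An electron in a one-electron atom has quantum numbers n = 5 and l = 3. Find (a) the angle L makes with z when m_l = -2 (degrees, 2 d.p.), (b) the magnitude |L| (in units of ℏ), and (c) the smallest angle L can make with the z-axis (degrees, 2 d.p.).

For m_l = -2: cos θ = -2/√12, θ ≈ 125.26°.
|L| = ℏ√(3·4) = 2√3 ℏ ≈ 3.464ℏ.
cos θ_min = 3/√12, so θ_min ≈ 30.00°.

θ(m_l=-2) ≈ 125.26°; |L| = 2√3 ℏ ≈ 3.464ℏ; θ_min ≈ 30.00°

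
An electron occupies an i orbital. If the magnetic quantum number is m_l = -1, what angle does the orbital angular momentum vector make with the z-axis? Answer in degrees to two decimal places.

An i state has l = 6.
|L| = √(l(l+1)) ℏ = √42 ℏ.
L_z = m_l ℏ = −1ℏ.
cos θ = L_z/|L| = -1/√42, so θ ≈ 98.88°.

θ ≈ 98.88°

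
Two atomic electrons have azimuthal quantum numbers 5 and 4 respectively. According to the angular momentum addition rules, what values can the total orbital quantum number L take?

Angular momentum addition gives L = |l₁ − l₂|, …, l₁ + l₂.
So L can be 1, 2, 3, 4, 5, 6, 7, 8, 9.

L = 1, 2, 3, 4, 5, 6, 7, 8, 9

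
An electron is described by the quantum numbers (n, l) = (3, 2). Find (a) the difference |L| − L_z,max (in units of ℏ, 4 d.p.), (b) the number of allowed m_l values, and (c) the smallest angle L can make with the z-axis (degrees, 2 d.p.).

|L| − L_z,max = (√6 − 2)ℏ ≈ 0.4495ℏ.
There are 2l+1 = 5 values of m_l.
cos θ_min = 2/√6, so θ_min ≈ 35.26°.

|L|−L_z,max ≈ 0.4495ℏ; 5 values; θ_min ≈ 35.26°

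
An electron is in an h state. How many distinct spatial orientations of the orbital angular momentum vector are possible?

An h state has l = 5.
The number of m_l values is 2l + 1 = 2·5 + 1 = 11.

11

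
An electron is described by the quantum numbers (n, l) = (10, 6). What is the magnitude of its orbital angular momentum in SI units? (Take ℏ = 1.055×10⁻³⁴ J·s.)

|L| = 6.837×10⁻³⁴ J·s

|L| = ℏ√(l(l+1)) = ℏ√(6·7) = √42 ℏ
Numerically, |L| = 6.481 × (1.055×10⁻³⁴ J·s) = 6.837×10⁻³⁴ J·s.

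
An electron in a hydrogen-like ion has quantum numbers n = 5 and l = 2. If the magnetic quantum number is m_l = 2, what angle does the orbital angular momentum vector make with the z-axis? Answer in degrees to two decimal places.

θ ≈ 35.26°

|L| = ℏ√(l(l+1)) = √6 ℏ.
L_z = m_l ℏ = 2ℏ.
cos θ = L_z/|L| = 2/√6, so θ ≈ 35.26°.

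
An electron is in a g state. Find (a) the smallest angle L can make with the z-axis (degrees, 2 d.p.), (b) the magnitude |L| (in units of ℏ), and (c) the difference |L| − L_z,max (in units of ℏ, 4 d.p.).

θ_min ≈ 26.57°; |L| = 2√5 ℏ ≈ 4.472ℏ; |L|−L_z,max ≈ 0.4721ℏ

For a g orbital, l = 4.
cos θ_min = 4/√20, so θ_min ≈ 26.57°.
|L| = ℏ√(4·5) = 2√5 ℏ ≈ 4.472ℏ.
|L| − L_z,max = (2√5 − 4)ℏ ≈ 0.4721ℏ.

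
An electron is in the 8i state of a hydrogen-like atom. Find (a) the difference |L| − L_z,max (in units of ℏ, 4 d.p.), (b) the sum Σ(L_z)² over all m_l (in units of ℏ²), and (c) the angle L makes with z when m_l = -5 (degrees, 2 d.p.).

8i means n = 8, l = 6.
|L| − L_z,max = (√42 − 6)ℏ ≈ 0.4807ℏ.
Σ m_l² = 182, so Σ(L_z)² = 182 ℏ².
For m_l = -5: cos θ = -5/√42, θ ≈ 140.49°.

|L|−L_z,max ≈ 0.4807ℏ; Σ(L_z)² = 182 ℏ²; θ(m_l=-5) ≈ 140.49°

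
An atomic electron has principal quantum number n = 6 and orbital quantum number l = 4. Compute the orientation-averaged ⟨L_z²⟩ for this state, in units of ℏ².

⟨L_z²⟩ = 6.667 ℏ²

m_l ∈ {-4, -3, -2, -1, 0, 1, 2, 3, 4}.
⟨L_z²⟩ = ℏ²·l(l+1)/3 = 6.667ℏ².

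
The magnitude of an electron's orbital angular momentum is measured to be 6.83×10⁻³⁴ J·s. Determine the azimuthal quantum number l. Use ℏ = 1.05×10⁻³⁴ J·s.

Dividing by ℏ: |L|/ℏ ≈ 6.505.
l(l+1) ≈ 6.505² ≈ 42.31, so l = 6.

l = 6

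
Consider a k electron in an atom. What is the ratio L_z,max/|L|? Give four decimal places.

L_z,max/|L| = 0.9354

The letter k corresponds to l = 7.
|L| = 2√14 ℏ ≈ 7.4833ℏ, while L_z,max = lℏ = 7ℏ.
L_z,max/|L| = 7/√56 = 0.9354.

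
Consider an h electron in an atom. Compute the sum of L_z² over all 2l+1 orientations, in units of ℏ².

An h state has l = 5.
m_l ∈ {-5, -4, -3, -2, -1, 0, 1, 2, 3, 4, 5}.
Summing m² from −5 to 5: Σ m_l² = 110.

Σ(L_z)² = 110 ℏ²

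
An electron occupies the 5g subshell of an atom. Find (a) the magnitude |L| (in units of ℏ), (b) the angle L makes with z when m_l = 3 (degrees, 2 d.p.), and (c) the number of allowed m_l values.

For 5g, l = 4.
|L| = ℏ√(4·5) = 2√5 ℏ ≈ 4.472ℏ.
For m_l = 3: cos θ = 3/√20, θ ≈ 47.87°.
There are 2l+1 = 9 values of m_l.

|L| = 2√5 ℏ ≈ 4.472ℏ; θ(m_l=3) ≈ 47.87°; 9 values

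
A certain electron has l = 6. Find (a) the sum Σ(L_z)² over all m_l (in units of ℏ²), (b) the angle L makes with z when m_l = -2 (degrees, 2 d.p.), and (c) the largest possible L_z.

Σ(L_z)² = 182 ℏ²; θ(m_l=-2) ≈ 107.98°; L_z,max = 6ℏ

Σ m_l² = 182, so Σ(L_z)² = 182 ℏ².
For m_l = -2: cos θ = -2/√42, θ ≈ 107.98°.
L_z,max = lℏ = 6ℏ.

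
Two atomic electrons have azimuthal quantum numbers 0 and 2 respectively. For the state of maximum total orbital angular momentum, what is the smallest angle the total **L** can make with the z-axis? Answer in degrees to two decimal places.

θ_min ≈ 35.26°

By the triangle rule, |l₁ − l₂| ≤ L ≤ l₁ + l₂.
L ∈ {2}.
The maximum is L = 2, with |L_tot| = ℏ√(2·3) = √6 ℏ.
The minimum angle with z is arccos(2/√6) ≈ 35.26°.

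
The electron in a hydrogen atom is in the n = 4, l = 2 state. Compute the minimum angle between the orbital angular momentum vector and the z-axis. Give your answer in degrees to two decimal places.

|L| = √(l(l+1)) ℏ = √6 ℏ.
The smallest angle corresponds to the largest L_z, i.e. m_l = l = 2, giving L_z = 2ℏ.
cos θ_min = 2/√6, so θ_min ≈ 35.26°.

θ_min ≈ 35.26°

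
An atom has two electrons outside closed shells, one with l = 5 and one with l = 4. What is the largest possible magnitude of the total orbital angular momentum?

|L_tot|_max = 3√10 ℏ ≈ 9.487ℏ

By the triangle rule, |l₁ − l₂| ≤ L ≤ l₁ + l₂.
L ∈ {1, 2, 3, 4, 5, 6, 7, 8, 9}.
The largest magnitude corresponds to L = 9: |L_tot| = ℏ√(9·10) = 3√10 ℏ.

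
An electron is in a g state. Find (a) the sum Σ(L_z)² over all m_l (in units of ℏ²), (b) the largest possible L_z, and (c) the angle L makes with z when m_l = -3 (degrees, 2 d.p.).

Σ(L_z)² = 60 ℏ²; L_z,max = 4ℏ; θ(m_l=-3) ≈ 132.13°

A g state has l = 4.
Σ m_l² = 60, so Σ(L_z)² = 60 ℏ².
L_z,max = lℏ = 4ℏ.
For m_l = -3: cos θ = -3/√20, θ ≈ 132.13°.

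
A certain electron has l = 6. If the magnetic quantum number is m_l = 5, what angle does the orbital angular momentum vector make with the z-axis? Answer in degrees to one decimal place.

θ ≈ 39.5°

|L|² = l(l+1)ℏ² = 42ℏ², so |L| = √42 ℏ.
L_z = m_l ℏ = 5ℏ.
cos θ = L_z/|L| = 5/√42, so θ ≈ 39.5°.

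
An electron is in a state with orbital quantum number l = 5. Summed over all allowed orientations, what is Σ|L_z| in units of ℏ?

m_l runs from −5 to 5, i.e. {-5, -4, -3, -2, -1, 0, 1, 2, 3, 4, 5}.
Σ|m_l| = 2·5(5+1)/2 = 30.

Σ|L_z| = 30 ℏ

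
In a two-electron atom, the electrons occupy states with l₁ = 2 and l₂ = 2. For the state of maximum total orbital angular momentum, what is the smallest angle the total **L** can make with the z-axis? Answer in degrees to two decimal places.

θ_min ≈ 26.57°

By the triangle rule, |l₁ − l₂| ≤ L ≤ l₁ + l₂.
Allowed values: L = 0, 1, 2, 3, 4.
The maximum is L = 4, with |L_tot| = ℏ√(4·5) = 2√5 ℏ.
The minimum angle with z is arccos(4/√20) ≈ 26.57°.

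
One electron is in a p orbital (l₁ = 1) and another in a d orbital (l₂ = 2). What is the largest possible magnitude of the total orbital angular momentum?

Angular momentum addition gives L = |l₁ − l₂|, …, l₁ + l₂.
Allowed values: L = 1, 2, 3.
The largest magnitude corresponds to L = 3: |L_tot| = ℏ√(3·4) = 2√3 ℏ.

|L_tot|_max = 2√3 ℏ ≈ 3.464ℏ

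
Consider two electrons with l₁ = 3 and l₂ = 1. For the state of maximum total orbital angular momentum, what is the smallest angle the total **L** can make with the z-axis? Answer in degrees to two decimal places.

L runs from |3 − 1| = 2 to 3 + 1 = 4.
Allowed values: L = 2, 3, 4.
The maximum is L = 4, with |L_tot| = ℏ√(4·5) = 2√5 ℏ.
The minimum angle with z is arccos(4/√20) ≈ 26.57°.

θ_min ≈ 26.57°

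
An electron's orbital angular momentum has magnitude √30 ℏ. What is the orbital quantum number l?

(|L|/ℏ)² = l(l+1) = 30.
The positive root is l = 5.

l = 5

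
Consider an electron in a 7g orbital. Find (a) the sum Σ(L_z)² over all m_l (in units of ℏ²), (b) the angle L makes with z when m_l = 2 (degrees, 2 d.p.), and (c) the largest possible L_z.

Σ(L_z)² = 60 ℏ²; θ(m_l=2) ≈ 63.43°; L_z,max = 4ℏ

The 7g subshell has l = 4.
Σ m_l² = 60, so Σ(L_z)² = 60 ℏ².
For m_l = 2: cos θ = 2/√20, θ ≈ 63.43°.
L_z,max = lℏ = 4ℏ.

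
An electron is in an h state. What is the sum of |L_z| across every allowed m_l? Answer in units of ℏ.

Σ|L_z| = 30 ℏ

For an h orbital, l = 5.
The allowed m_l values are -5, -4, -3, -2, -1, 0, 1, 2, 3, 4, 5.
Σ|m_l| = 2(1+2+…+5) = 30.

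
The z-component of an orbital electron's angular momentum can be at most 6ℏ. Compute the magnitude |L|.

Since max m_l = l, l = 6.
Then |L| = ℏ√(6·7) = √42 ℏ.

|L| = √42 ℏ ≈ 6.481ℏ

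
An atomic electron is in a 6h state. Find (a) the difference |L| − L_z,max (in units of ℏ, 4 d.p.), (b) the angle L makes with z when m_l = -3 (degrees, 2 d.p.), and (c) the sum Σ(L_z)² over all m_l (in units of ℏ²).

6h means n = 6, l = 5.
|L| − L_z,max = (√30 − 5)ℏ ≈ 0.4772ℏ.
For m_l = -3: cos θ = -3/√30, θ ≈ 123.21°.
Σ m_l² = 110, so Σ(L_z)² = 110 ℏ².

|L|−L_z,max ≈ 0.4772ℏ; θ(m_l=-3) ≈ 123.21°; Σ(L_z)² = 110 ℏ²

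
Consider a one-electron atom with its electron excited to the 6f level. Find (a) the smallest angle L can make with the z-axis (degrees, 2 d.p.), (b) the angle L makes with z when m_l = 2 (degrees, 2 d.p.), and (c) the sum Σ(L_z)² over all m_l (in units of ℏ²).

The 6f level has l = 3.
cos θ_min = 3/√12, so θ_min ≈ 30.00°.
For m_l = 2: cos θ = 2/√12, θ ≈ 54.74°.
Σ m_l² = 28, so Σ(L_z)² = 28 ℏ².

θ_min ≈ 30.00°; θ(m_l=2) ≈ 54.74°; Σ(L_z)² = 28 ℏ²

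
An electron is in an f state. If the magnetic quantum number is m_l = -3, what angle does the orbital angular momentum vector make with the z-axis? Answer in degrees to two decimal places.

For an f orbital, l = 3.
|L| = ℏ√(l(l+1)) = 2√3 ℏ.
L_z = m_l ℏ = −3ℏ.
cos θ = L_z/|L| = -3/√12, so θ ≈ 150.00°.

θ ≈ 150.00°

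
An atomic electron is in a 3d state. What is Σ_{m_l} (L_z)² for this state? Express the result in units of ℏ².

Σ(L_z)² = 10 ℏ²

The 3d subshell has l = 2.
m_l ∈ {-2, -1, 0, 1, 2}.
Summing m² from −2 to 2: Σ m_l² = 10.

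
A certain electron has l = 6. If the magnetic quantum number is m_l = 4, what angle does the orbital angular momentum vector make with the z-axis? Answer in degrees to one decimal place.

θ ≈ 51.9°

|L| = ℏ√(l(l+1)) = √42 ℏ.
L_z = m_l ℏ = 4ℏ.
cos θ = L_z/|L| = 4/√42, so θ ≈ 51.9°.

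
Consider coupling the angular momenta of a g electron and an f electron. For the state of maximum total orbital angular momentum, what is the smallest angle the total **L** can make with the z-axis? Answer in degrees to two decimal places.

Angular momentum addition gives L = |l₁ − l₂|, …, l₁ + l₂.
So L can be 1, 2, 3, 4, 5, 6, 7.
The maximum is L = 7, with |L_tot| = ℏ√(7·8) = 2√14 ℏ.
The minimum angle with z is arccos(7/√56) ≈ 20.70°.

θ_min ≈ 20.70°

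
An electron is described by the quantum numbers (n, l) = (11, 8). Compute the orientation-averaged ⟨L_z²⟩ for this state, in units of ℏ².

⟨L_z²⟩ = 24 ℏ²

m_l ∈ {-8, -7, -6, -5, -4, -3, -2, -1, 0, 1, 2, 3, 4, 5, 6, 7, 8}.
⟨L_z²⟩ = ℏ²·(Σ m_l²)/(2l+1) = ℏ²·408/17 = 24ℏ².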